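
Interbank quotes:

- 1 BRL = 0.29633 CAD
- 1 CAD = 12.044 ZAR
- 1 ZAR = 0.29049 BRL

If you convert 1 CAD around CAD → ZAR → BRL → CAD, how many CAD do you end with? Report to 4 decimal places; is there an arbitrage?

1.0368 (arbitrage exists)

Around CAD → ZAR → BRL → CAD: 1 × 12.044 × 0.29049 × 0.29633 = 1.036758
Product > 1; profitable direction is CAD → ZAR → BRL → CAD.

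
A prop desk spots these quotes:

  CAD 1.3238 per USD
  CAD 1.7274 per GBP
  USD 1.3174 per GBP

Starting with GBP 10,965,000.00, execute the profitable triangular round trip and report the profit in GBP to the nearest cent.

Profitable loop is GBP → USD → CAD → GBP:
GBP 10,965,000.00 × 1.3174 = USD 14,445,291.00
USD 14,445,291.00 × 1.3238 = CAD 19,122,676.23
CAD 19,122,676.23 ÷ 1.7274 = GBP 11,070,207.38
Profit = GBP 11,070,207.38 − GBP 10,965,000.00

Profit: GBP 105,207.38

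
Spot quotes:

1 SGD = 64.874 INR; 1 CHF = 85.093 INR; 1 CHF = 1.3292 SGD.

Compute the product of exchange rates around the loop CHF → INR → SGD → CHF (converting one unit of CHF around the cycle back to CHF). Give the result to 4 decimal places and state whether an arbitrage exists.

0.9868 (arbitrage exists)

Around CHF → INR → SGD → CHF: 1 × 85.093 ÷ 64.874 ÷ 1.3292 = 0.986808
Product < 1; profitable direction is CHF → SGD → INR → CHF.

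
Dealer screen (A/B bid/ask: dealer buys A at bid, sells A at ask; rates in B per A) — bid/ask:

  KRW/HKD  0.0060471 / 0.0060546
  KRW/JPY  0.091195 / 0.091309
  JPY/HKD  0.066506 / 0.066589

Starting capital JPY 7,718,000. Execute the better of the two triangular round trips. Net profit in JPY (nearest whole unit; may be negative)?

Best loop JPY → HKD → KRW → JPY:
JPY 7,718,000 × 0.066506 (sell JPY at bid) = HKD 513,293.31
HKD 513,293.31 ÷ 0.0060546 (buy KRW at ask) = KRW 84,777,410
KRW 84,777,410 × 0.091195 (sell KRW at bid) = JPY 7,731,276

Net profit: JPY 13,276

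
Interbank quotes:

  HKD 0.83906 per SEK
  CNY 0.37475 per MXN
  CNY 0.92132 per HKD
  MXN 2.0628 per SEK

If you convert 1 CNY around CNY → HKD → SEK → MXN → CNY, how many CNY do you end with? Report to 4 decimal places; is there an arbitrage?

Around CNY → HKD → SEK → MXN → CNY: 1 ÷ 0.92132 ÷ 0.83906 × 2.0628 × 0.37475 = 0.999989
Product ≈ 1 (deviation 0.001%, within rounding noise).

1.0000 (no arbitrage)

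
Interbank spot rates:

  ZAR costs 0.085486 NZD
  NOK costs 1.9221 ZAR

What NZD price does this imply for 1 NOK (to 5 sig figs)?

NOK/NZD = 0.16431

1 NOK × 1.9221 = 1.9221 ZAR
1.9221 ZAR × 0.085486 = 0.164313 NZD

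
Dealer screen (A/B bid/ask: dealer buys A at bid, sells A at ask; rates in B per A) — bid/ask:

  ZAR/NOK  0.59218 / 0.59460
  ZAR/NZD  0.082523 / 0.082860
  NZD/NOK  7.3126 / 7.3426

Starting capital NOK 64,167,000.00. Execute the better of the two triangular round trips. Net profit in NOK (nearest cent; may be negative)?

Best loop NOK → ZAR → NZD → NOK:
NOK 64,167,000.00 ÷ 0.59460 (buy ZAR at ask) = ZAR 107,916,246.22
ZAR 107,916,246.22 × 0.082523 (sell ZAR at bid) = NZD 8,905,572.39
NZD 8,905,572.39 × 7.3126 (sell NZD at bid) = NOK 65,122,888.63

Net profit: NOK 955,888.63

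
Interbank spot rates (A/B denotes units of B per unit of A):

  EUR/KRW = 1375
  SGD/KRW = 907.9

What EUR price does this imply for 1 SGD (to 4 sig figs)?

SGD/EUR = 0.6603

1 SGD × 907.9 = 907.9 KRW
907.9 KRW ÷ 1375 = 0.660291 EUR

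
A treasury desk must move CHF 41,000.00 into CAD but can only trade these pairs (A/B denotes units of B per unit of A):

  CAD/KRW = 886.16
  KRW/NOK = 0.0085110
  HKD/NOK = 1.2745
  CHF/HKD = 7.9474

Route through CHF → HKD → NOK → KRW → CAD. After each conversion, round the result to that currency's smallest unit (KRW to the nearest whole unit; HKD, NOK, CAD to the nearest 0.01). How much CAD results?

CAD 55,062.51

CHF 41,000.00 × 7.9474 = HKD 325,843.40
HKD 325,843.40 × 1.2745 = NOK 415,287.41
NOK 415,287.41 ÷ 0.0085110 = KRW 48,794,197
KRW 48,794,197 ÷ 886.16 = CAD 55,062.51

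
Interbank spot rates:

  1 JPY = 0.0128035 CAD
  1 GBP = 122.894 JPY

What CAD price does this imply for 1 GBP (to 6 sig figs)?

1 GBP × 122.894 = 122.894 JPY
122.894 JPY × 0.0128035 = 1.57347 CAD

GBP/CAD = 1.57347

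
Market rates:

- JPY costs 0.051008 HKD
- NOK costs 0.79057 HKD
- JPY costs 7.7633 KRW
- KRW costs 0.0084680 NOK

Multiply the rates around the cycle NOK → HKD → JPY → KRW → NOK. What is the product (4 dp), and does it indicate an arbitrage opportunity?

Around NOK → HKD → JPY → KRW → NOK: 1 × 0.79057 ÷ 0.051008 × 7.7633 × 0.0084680 = 1.018895
Product > 1; profitable direction is NOK → HKD → JPY → KRW → NOK.

1.0189 (arbitrage exists)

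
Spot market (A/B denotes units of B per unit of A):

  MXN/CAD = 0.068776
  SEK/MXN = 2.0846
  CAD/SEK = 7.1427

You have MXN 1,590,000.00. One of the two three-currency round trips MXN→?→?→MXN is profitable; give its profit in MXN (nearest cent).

Profit: MXN 38,242.86

Profitable loop is MXN → CAD → SEK → MXN:
MXN 1,590,000.00 × 0.068776 = CAD 109,353.84
CAD 109,353.84 × 7.1427 = SEK 781,081.67
SEK 781,081.67 × 2.0846 = MXN 1,628,242.86
Profit = MXN 1,628,242.86 − MXN 1,590,000.00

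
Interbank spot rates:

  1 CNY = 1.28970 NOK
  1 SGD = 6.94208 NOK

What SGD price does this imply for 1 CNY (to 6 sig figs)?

CNY/SGD = 0.185780

1 CNY × 1.28970 = 1.2897 NOK
1.2897 NOK ÷ 6.94208 = 0.18578 SGD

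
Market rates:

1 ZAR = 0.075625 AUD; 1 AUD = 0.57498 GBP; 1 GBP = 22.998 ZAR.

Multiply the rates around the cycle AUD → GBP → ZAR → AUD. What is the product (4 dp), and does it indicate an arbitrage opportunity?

1.0000 (no arbitrage)

Around AUD → GBP → ZAR → AUD: 1 × 0.57498 × 22.998 × 0.075625 = 1.000019
Product ≈ 1 (deviation 0.002%, within rounding noise).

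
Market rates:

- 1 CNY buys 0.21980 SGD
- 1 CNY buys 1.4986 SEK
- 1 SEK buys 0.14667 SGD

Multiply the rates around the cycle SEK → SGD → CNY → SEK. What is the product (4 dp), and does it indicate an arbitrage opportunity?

1.0000 (no arbitrage)

Around SEK → SGD → CNY → SEK: 1 × 0.14667 ÷ 0.21980 × 1.4986 = 0.999998
Product ≈ 1 (deviation 0.000%, within rounding noise).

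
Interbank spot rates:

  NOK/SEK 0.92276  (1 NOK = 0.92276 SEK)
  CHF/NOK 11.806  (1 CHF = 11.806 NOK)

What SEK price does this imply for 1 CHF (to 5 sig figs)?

CHF/SEK = 10.894

1 CHF × 11.806 = 11.806 NOK
11.806 NOK × 0.92276 = 10.8941 SEK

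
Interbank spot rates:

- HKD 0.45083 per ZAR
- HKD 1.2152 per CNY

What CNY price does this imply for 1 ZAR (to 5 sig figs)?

1 ZAR × 0.45083 = 0.45083 HKD
0.45083 HKD ÷ 1.2152 = 0.370992 CNY

ZAR/CNY = 0.37099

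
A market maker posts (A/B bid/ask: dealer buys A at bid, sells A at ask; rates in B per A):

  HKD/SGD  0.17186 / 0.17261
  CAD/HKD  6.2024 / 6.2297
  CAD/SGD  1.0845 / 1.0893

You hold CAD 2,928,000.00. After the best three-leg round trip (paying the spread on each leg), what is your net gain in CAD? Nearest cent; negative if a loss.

Net profit: CAD 25,027.85

Best loop CAD → SGD → HKD → CAD:
CAD 2,928,000.00 × 1.0845 (sell CAD at bid) = SGD 3,175,416.00
SGD 3,175,416.00 ÷ 0.17261 (buy HKD at ask) = HKD 18,396,477.61
HKD 18,396,477.61 ÷ 6.2297 (buy CAD at ask) = CAD 2,953,027.85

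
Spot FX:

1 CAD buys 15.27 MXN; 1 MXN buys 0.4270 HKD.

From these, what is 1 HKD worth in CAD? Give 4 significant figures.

HKD/CAD = 0.1534

1 HKD ÷ 0.4270 = 2.34192 MXN
2.34192 MXN ÷ 15.27 = 0.153367 CAD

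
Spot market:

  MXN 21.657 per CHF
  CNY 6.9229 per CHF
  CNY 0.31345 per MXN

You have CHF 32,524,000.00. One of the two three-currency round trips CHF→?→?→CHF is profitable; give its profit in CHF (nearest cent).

Profitable loop is CHF → CNY → MXN → CHF:
CHF 32,524,000.00 × 6.9229 = CNY 225,160,399.60
CNY 225,160,399.60 ÷ 0.31345 = MXN 718,329,556.87
MXN 718,329,556.87 ÷ 21.657 = CHF 33,168,470.10
Profit = CHF 33,168,470.10 − CHF 32,524,000.00

Profit: CHF 644,470.10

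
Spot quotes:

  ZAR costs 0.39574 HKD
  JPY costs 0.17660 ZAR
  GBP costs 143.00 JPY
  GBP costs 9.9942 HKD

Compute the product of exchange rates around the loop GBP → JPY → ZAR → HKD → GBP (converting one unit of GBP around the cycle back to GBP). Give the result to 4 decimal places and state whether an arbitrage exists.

Around GBP → JPY → ZAR → HKD → GBP: 1 × 143.00 × 0.17660 × 0.39574 ÷ 9.9942 = 0.999974
Product ≈ 1 (deviation 0.003%, within rounding noise).

1.0000 (no arbitrage)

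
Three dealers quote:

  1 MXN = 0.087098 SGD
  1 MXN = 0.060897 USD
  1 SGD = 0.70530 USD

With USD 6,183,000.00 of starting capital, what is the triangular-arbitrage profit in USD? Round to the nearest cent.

Profitable loop is USD → MXN → SGD → USD:
USD 6,183,000.00 ÷ 0.060897 = MXN 101,532,095.18
MXN 101,532,095.18 × 0.087098 = SGD 8,843,242.43
SGD 8,843,242.43 × 0.70530 = USD 6,237,138.88
Profit = USD 6,237,138.88 − USD 6,183,000.00

Profit: USD 54,138.88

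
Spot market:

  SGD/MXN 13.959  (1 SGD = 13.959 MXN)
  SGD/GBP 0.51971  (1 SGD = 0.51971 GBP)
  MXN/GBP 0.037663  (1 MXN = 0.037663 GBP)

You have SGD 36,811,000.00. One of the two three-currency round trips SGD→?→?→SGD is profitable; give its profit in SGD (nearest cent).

Profit: SGD 426,949.59

Profitable loop is SGD → MXN → GBP → SGD:
SGD 36,811,000.00 × 13.959 = MXN 513,844,749.00
MXN 513,844,749.00 × 0.037663 = GBP 19,352,934.78
GBP 19,352,934.78 ÷ 0.51971 = SGD 37,237,949.59
Profit = SGD 37,237,949.59 − SGD 36,811,000.00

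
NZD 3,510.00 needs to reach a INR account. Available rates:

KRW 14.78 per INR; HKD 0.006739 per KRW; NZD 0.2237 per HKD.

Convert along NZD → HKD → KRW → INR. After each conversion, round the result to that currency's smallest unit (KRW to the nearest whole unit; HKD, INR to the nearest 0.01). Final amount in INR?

INR 157,532.95

NZD 3,510.00 ÷ 0.2237 = HKD 15,690.66
HKD 15,690.66 ÷ 0.006739 = KRW 2,328,337
KRW 2,328,337 ÷ 14.78 = INR 157,532.95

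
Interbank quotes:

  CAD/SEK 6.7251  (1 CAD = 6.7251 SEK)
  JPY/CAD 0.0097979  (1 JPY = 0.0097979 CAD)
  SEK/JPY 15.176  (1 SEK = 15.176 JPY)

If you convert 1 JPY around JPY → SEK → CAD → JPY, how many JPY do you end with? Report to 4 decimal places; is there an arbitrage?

1.0000 (no arbitrage)

Around JPY → SEK → CAD → JPY: 1 ÷ 15.176 ÷ 6.7251 ÷ 0.0097979 = 1.000025
Product ≈ 1 (deviation 0.003%, within rounding noise).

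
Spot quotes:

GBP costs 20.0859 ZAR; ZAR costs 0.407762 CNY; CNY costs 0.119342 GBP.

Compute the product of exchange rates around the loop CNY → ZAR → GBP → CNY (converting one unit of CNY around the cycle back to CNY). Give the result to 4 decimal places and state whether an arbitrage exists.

Around CNY → ZAR → GBP → CNY: 1 ÷ 0.407762 ÷ 20.0859 ÷ 0.119342 = 1.023078
Product > 1; profitable direction is CNY → ZAR → GBP → CNY.

1.0231 (arbitrage exists)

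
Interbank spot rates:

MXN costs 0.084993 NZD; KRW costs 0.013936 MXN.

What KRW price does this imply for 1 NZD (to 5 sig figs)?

NZD/KRW = 844.26

1 NZD ÷ 0.084993 = 11.7657 MXN
11.7657 MXN ÷ 0.013936 = 844.265 KRW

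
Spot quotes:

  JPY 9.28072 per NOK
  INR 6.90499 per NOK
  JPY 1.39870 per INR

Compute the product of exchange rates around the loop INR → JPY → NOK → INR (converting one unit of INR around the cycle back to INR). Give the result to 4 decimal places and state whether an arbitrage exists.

1.0407 (arbitrage exists)

Around INR → JPY → NOK → INR: 1 × 1.39870 ÷ 9.28072 × 6.90499 = 1.040653
Product > 1; profitable direction is INR → JPY → NOK → INR.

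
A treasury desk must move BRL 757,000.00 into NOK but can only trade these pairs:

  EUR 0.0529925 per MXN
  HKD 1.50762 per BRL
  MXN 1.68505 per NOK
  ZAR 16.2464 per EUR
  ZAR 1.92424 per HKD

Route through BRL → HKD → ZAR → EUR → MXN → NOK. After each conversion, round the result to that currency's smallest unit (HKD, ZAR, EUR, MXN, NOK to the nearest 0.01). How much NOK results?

BRL 757,000.00 × 1.50762 = HKD 1,141,268.34
HKD 1,141,268.34 × 1.92424 = ZAR 2,196,074.19
ZAR 2,196,074.19 ÷ 16.2464 = EUR 135,172.97
EUR 135,172.97 ÷ 0.0529925 = MXN 2,550,794.36
MXN 2,550,794.36 ÷ 1.68505 = NOK 1,513,779.63

NOK 1,513,779.63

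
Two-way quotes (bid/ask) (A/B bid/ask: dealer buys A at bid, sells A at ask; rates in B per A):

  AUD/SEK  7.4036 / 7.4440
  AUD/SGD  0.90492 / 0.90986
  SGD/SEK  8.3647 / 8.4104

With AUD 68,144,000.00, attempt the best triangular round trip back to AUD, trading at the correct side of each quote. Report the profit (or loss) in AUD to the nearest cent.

Best loop AUD → SGD → SEK → AUD:
AUD 68,144,000.00 × 0.90492 (sell AUD at bid) = SGD 61,664,868.48
SGD 61,664,868.48 × 8.3647 (sell SGD at bid) = SEK 515,808,125.37
SEK 515,808,125.37 ÷ 7.4440 (buy AUD at ask) = AUD 69,291,795.46

Net profit: AUD 1,147,795.46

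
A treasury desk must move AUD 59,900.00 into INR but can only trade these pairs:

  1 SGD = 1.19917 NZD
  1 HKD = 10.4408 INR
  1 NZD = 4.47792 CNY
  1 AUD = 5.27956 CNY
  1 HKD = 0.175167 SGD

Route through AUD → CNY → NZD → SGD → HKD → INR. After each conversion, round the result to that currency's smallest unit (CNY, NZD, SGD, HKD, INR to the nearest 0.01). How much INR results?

AUD 59,900.00 × 5.27956 = CNY 316,245.64
CNY 316,245.64 ÷ 4.47792 = NZD 70,623.33
NZD 70,623.33 ÷ 1.19917 = SGD 58,893.51
SGD 58,893.51 ÷ 0.175167 = HKD 336,213.50
HKD 336,213.50 × 10.4408 = INR 3,510,337.91

INR 3,510,337.91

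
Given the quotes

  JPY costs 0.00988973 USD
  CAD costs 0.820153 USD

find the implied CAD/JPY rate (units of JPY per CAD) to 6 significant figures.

1 CAD × 0.820153 = 0.820153 USD
0.820153 USD ÷ 0.00988973 = 82.9298 JPY

CAD/JPY = 82.9298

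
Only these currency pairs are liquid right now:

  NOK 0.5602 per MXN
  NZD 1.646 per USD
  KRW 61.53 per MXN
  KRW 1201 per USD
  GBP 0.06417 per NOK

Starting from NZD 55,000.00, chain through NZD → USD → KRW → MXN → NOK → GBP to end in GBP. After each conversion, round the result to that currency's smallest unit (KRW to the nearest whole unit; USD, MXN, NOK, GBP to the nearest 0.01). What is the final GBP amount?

NZD 55,000.00 ÷ 1.646 = USD 33,414.34
USD 33,414.34 × 1201 = KRW 40,130,622
KRW 40,130,622 ÷ 61.53 = MXN 652,212.29
MXN 652,212.29 × 0.5602 = NOK 365,369.32
NOK 365,369.32 × 0.06417 = GBP 23,445.75

GBP 23,445.75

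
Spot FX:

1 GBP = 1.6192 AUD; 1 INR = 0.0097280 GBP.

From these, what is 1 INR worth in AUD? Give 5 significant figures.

1 INR × 0.0097280 = 0.009728 GBP
0.009728 GBP × 1.6192 = 0.0157516 AUD

INR/AUD = 0.015752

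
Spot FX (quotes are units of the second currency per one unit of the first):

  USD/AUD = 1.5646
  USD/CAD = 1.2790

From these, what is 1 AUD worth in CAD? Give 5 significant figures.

1 AUD ÷ 1.5646 = 0.639141 USD
0.639141 USD × 1.2790 = 0.817461 CAD

AUD/CAD = 0.81746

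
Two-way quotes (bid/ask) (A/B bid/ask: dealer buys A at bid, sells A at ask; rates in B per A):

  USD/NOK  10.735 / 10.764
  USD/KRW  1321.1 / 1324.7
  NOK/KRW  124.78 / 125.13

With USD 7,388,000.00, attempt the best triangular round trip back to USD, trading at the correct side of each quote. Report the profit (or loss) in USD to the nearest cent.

Best loop USD → NOK → KRW → USD:
USD 7,388,000.00 × 10.735 (sell USD at bid) = NOK 79,310,180.00
NOK 79,310,180.00 × 124.78 (sell NOK at bid) = KRW 9,896,324,260
KRW 9,896,324,260 ÷ 1324.7 (buy USD at ask) = USD 7,470,615.43

Net profit: USD 82,615.43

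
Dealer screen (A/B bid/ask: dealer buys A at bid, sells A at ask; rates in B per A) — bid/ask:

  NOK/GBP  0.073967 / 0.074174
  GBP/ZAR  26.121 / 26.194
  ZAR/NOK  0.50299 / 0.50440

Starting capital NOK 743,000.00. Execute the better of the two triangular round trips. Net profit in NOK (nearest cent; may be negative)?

Net profit: NOK 15,158.86

Best loop NOK → ZAR → GBP → NOK:
NOK 743,000.00 ÷ 0.50440 (buy ZAR at ask) = ZAR 1,473,037.27
ZAR 1,473,037.27 ÷ 26.194 (buy GBP at ask) = GBP 56,235.68
GBP 56,235.68 ÷ 0.074174 (buy NOK at ask) = NOK 758,158.86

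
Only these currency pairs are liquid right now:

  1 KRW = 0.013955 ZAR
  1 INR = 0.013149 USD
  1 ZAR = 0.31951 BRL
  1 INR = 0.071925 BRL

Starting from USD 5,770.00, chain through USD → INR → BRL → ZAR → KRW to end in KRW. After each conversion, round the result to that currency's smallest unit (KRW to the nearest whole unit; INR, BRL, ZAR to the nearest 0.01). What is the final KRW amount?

KRW 7,078,622

USD 5,770.00 ÷ 0.013149 = INR 438,816.64
INR 438,816.64 × 0.071925 = BRL 31,561.89
BRL 31,561.89 ÷ 0.31951 = ZAR 98,782.17
ZAR 98,782.17 ÷ 0.013955 = KRW 7,078,622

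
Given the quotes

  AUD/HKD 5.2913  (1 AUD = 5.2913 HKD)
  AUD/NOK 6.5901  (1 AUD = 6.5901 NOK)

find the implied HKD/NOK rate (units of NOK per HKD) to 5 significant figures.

HKD/NOK = 1.2455

1 HKD ÷ 5.2913 = 0.188989 AUD
0.188989 AUD × 6.5901 = 1.24546 NOK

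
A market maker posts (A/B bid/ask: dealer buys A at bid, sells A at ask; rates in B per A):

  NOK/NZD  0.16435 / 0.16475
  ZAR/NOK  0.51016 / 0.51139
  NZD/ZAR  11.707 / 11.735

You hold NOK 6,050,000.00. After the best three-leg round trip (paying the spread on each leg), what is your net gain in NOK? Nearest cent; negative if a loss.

Best loop NOK → ZAR → NZD → NOK:
NOK 6,050,000.00 ÷ 0.51139 (buy ZAR at ask) = ZAR 11,830,501.18
ZAR 11,830,501.18 ÷ 11.735 (buy NZD at ask) = NZD 1,008,138.15
NZD 1,008,138.15 ÷ 0.16475 (buy NOK at ask) = NOK 6,119,199.69

Net profit: NOK 69,199.69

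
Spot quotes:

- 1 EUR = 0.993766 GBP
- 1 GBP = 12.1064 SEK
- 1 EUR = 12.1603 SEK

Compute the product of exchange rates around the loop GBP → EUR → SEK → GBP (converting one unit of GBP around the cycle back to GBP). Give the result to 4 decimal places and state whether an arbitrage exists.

Around GBP → EUR → SEK → GBP: 1 ÷ 0.993766 × 12.1603 ÷ 12.1064 = 1.010753
Product > 1; profitable direction is GBP → EUR → SEK → GBP.

1.0108 (arbitrage exists)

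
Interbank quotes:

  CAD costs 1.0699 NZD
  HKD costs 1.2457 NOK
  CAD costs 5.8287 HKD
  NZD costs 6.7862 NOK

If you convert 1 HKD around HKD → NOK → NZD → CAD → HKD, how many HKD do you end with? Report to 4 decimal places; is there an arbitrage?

Around HKD → NOK → NZD → CAD → HKD: 1 × 1.2457 ÷ 6.7862 ÷ 1.0699 × 5.8287 = 1.000035
Product ≈ 1 (deviation 0.004%, within rounding noise).

1.0000 (no arbitrage)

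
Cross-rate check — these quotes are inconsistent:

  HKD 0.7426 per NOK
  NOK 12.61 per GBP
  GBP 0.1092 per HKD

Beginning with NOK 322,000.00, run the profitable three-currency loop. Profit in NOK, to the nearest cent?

Profitable loop is NOK → HKD → GBP → NOK:
NOK 322,000.00 × 0.7426 = HKD 239,117.20
HKD 239,117.20 × 0.1092 = GBP 26,111.60
GBP 26,111.60 × 12.61 = NOK 329,267.25
Profit = NOK 329,267.25 − NOK 322,000.00

Profit: NOK 7,267.25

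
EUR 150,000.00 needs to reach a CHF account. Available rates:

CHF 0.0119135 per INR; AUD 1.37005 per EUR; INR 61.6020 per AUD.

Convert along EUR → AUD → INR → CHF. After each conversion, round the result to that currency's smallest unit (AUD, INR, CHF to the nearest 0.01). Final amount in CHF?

CHF 150,821.01

EUR 150,000.00 × 1.37005 = AUD 205,507.50
AUD 205,507.50 × 61.6020 = INR 12,659,673.01
INR 12,659,673.01 × 0.0119135 = CHF 150,821.01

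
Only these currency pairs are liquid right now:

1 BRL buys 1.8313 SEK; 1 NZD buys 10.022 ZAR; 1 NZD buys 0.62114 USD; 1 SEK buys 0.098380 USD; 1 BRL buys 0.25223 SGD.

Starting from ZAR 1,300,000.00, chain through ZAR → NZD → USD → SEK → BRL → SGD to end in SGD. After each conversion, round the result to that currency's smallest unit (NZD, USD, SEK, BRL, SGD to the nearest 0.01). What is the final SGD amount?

SGD 112,799.95

ZAR 1,300,000.00 ÷ 10.022 = NZD 129,714.63
NZD 129,714.63 × 0.62114 = USD 80,570.95
USD 80,570.95 ÷ 0.098380 = SEK 818,976.93
SEK 818,976.93 ÷ 1.8313 = BRL 447,210.69
BRL 447,210.69 × 0.25223 = SGD 112,799.95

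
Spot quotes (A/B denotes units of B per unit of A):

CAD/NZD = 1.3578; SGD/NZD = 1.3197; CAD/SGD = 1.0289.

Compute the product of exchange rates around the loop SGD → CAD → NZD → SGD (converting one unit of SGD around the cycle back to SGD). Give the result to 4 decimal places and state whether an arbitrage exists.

1.0000 (no arbitrage)

Around SGD → CAD → NZD → SGD: 1 ÷ 1.0289 × 1.3578 ÷ 1.3197 = 0.999971
Product ≈ 1 (deviation 0.003%, within rounding noise).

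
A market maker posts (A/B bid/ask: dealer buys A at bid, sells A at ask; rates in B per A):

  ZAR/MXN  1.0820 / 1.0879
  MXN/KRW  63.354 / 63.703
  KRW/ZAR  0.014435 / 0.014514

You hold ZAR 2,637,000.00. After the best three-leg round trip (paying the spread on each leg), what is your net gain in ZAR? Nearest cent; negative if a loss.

Best loop ZAR → KRW → MXN → ZAR:
ZAR 2,637,000.00 ÷ 0.014514 (buy KRW at ask) = KRW 181,686,647
KRW 181,686,647 ÷ 63.703 (buy MXN at ask) = MXN 2,852,089.34
MXN 2,852,089.34 ÷ 1.0879 (buy ZAR at ask) = ZAR 2,621,646.61

Net result: ZAR -15,353.39 (no profitable arbitrage after spreads)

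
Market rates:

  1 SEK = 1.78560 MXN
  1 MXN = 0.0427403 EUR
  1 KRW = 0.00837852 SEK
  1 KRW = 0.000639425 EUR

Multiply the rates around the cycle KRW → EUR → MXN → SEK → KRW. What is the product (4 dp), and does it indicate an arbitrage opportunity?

Around KRW → EUR → MXN → SEK → KRW: 1 × 0.000639425 ÷ 0.0427403 ÷ 1.78560 ÷ 0.00837852 = 1.000001
Product ≈ 1 (deviation 0.000%, within rounding noise).

1.0000 (no arbitrage)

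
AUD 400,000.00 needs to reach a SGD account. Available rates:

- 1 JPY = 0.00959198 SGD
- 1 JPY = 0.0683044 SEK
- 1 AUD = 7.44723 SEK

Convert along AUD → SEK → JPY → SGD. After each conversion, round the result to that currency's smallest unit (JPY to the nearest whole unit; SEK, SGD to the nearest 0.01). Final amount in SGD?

SGD 418,325.50

AUD 400,000.00 × 7.44723 = SEK 2,978,892.00
SEK 2,978,892.00 ÷ 0.0683044 = JPY 43,612,007
JPY 43,612,007 × 0.00959198 = SGD 418,325.50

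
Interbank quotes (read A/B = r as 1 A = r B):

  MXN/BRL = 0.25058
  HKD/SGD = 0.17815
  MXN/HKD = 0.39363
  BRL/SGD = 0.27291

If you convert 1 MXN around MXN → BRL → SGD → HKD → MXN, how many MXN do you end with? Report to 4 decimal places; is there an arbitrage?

0.9752 (arbitrage exists)

Around MXN → BRL → SGD → HKD → MXN: 1 × 0.25058 × 0.27291 ÷ 0.17815 ÷ 0.39363 = 0.975196
Product < 1; profitable direction is MXN → HKD → SGD → BRL → MXN.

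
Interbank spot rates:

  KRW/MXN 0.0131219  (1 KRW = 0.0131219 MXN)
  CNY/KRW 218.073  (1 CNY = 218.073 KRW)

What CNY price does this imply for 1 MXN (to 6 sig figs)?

1 MXN ÷ 0.0131219 = 76.2085 KRW
76.2085 KRW ÷ 218.073 = 0.349463 CNY

MXN/CNY = 0.349463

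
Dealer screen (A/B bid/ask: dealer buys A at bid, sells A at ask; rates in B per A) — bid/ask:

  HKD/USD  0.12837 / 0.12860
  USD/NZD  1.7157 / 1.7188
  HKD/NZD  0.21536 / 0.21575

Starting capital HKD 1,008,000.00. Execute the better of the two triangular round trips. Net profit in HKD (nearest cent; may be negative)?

Net profit: HKD 20,998.21

Best loop HKD → USD → NZD → HKD:
HKD 1,008,000.00 × 0.12837 (sell HKD at bid) = USD 129,396.96
USD 129,396.96 × 1.7157 (sell USD at bid) = NZD 222,006.36
NZD 222,006.36 ÷ 0.21575 (buy HKD at ask) = HKD 1,028,998.21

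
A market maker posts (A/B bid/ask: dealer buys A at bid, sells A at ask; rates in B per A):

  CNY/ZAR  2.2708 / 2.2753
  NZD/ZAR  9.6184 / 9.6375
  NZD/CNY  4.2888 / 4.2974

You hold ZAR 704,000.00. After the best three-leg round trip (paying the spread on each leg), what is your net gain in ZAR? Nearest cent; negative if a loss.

Best loop ZAR → NZD → CNY → ZAR:
ZAR 704,000.00 ÷ 9.6375 (buy NZD at ask) = NZD 73,047.99
NZD 73,047.99 × 4.2888 (sell NZD at bid) = CNY 313,288.22
CNY 313,288.22 × 2.2708 (sell CNY at bid) = ZAR 711,414.89

Net profit: ZAR 7,414.89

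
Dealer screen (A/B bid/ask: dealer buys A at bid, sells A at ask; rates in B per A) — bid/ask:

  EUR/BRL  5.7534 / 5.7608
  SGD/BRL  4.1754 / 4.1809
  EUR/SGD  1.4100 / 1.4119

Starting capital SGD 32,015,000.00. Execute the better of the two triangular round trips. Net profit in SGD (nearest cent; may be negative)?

Best loop SGD → BRL → EUR → SGD:
SGD 32,015,000.00 × 4.1754 (sell SGD at bid) = BRL 133,675,431.00
BRL 133,675,431.00 ÷ 5.7608 (buy EUR at ask) = EUR 23,204,317.28
EUR 23,204,317.28 × 1.4100 (sell EUR at bid) = SGD 32,718,087.37

Net profit: SGD 703,087.37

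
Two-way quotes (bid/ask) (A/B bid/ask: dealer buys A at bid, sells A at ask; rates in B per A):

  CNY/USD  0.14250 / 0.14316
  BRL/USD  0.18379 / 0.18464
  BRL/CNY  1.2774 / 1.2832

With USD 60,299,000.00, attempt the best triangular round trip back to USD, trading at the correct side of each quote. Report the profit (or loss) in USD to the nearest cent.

Net profit: USD 28,585.93

Best loop USD → CNY → BRL → USD:
USD 60,299,000.00 ÷ 0.14316 (buy CNY at ask) = CNY 421,200,055.88
CNY 421,200,055.88 ÷ 1.2832 (buy BRL at ask) = BRL 328,241,938.81
BRL 328,241,938.81 × 0.18379 (sell BRL at bid) = USD 60,327,585.93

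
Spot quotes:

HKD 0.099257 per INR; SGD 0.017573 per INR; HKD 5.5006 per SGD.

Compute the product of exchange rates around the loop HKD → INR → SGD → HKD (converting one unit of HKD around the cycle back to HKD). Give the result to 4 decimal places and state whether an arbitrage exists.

0.9739 (arbitrage exists)

Around HKD → INR → SGD → HKD: 1 ÷ 0.099257 × 0.017573 × 5.5006 = 0.973856
Product < 1; profitable direction is HKD → SGD → INR → HKD.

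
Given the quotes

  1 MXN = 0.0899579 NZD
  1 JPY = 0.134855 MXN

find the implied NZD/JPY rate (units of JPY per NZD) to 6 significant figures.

1 NZD ÷ 0.0899579 = 11.1163 MXN
11.1163 MXN ÷ 0.134855 = 82.4316 JPY

NZD/JPY = 82.4316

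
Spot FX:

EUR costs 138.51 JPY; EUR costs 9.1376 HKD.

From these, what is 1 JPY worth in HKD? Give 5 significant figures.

JPY/HKD = 0.065971

1 JPY ÷ 138.51 = 0.0072197 EUR
0.0072197 EUR × 9.1376 = 0.0659707 HKD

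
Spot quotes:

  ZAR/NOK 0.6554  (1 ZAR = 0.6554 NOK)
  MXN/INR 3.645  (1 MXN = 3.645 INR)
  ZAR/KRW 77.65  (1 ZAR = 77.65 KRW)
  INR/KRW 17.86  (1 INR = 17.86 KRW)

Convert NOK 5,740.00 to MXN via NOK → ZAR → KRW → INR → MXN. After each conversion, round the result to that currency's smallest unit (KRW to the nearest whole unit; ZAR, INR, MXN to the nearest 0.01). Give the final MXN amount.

MXN 10,446.42

NOK 5,740.00 ÷ 0.6554 = ZAR 8,758.01
ZAR 8,758.01 × 77.65 = KRW 680,059
KRW 680,059 ÷ 17.86 = INR 38,077.21
INR 38,077.21 ÷ 3.645 = MXN 10,446.42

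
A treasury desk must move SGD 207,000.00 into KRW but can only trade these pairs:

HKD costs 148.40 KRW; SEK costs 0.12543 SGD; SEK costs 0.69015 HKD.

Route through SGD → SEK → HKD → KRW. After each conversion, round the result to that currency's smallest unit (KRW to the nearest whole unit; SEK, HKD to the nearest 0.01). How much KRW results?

SGD 207,000.00 ÷ 0.12543 = SEK 1,650,322.89
SEK 1,650,322.89 × 0.69015 = HKD 1,138,970.34
HKD 1,138,970.34 × 148.40 = KRW 169,023,198

KRW 169,023,198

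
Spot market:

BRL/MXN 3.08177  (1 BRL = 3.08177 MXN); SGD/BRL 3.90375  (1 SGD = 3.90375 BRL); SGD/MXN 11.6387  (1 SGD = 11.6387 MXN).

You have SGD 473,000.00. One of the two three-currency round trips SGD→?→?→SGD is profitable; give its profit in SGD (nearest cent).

Profitable loop is SGD → BRL → MXN → SGD:
SGD 473,000.00 × 3.90375 = BRL 1,846,473.75
BRL 1,846,473.75 × 3.08177 = MXN 5,690,407.41
MXN 5,690,407.41 ÷ 11.6387 = SGD 488,921.22
Profit = SGD 488,921.22 − SGD 473,000.00

Profit: SGD 15,921.22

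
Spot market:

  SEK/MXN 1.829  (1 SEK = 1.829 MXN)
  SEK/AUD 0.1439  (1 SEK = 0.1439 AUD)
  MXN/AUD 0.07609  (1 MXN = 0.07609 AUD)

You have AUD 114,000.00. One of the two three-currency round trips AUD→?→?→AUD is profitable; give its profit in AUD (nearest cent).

Profitable loop is AUD → MXN → SEK → AUD:
AUD 114,000.00 ÷ 0.07609 = MXN 1,498,225.79
MXN 1,498,225.79 ÷ 1.829 = SEK 819,150.24
SEK 819,150.24 × 0.1439 = AUD 117,875.72
Profit = AUD 117,875.72 − AUD 114,000.00

Profit: AUD 3,875.72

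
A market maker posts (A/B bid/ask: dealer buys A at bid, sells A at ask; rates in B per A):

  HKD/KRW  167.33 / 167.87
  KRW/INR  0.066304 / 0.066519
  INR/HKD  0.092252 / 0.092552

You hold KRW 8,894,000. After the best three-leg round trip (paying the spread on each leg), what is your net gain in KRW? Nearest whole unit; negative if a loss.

Best loop KRW → INR → HKD → KRW:
KRW 8,894,000 × 0.066304 (sell KRW at bid) = INR 589,707.78
INR 589,707.78 × 0.092252 (sell INR at bid) = HKD 54,401.72
HKD 54,401.72 × 167.33 (sell HKD at bid) = KRW 9,103,040

Net profit: KRW 209,040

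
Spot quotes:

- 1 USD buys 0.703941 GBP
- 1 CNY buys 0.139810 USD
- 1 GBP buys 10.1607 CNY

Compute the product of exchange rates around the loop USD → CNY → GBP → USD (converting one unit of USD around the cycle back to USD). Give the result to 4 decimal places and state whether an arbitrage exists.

1.0000 (no arbitrage)

Around USD → CNY → GBP → USD: 1 ÷ 0.139810 ÷ 10.1607 ÷ 0.703941 = 1.000004
Product ≈ 1 (deviation 0.000%, within rounding noise).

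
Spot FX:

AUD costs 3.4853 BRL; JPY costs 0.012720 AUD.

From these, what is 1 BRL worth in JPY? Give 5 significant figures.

1 BRL ÷ 3.4853 = 0.286919 AUD
0.286919 AUD ÷ 0.012720 = 22.5566 JPY

BRL/JPY = 22.557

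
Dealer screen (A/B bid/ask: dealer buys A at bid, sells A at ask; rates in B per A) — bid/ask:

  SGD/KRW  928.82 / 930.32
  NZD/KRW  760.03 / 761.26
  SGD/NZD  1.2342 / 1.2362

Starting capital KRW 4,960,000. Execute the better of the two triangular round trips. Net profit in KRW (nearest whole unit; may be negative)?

Best loop KRW → SGD → NZD → KRW:
KRW 4,960,000 ÷ 930.32 (buy SGD at ask) = SGD 5,331.50
SGD 5,331.50 × 1.2342 (sell SGD at bid) = NZD 6,580.14
NZD 6,580.14 × 760.03 (sell NZD at bid) = KRW 5,001,101

Net profit: KRW 41,101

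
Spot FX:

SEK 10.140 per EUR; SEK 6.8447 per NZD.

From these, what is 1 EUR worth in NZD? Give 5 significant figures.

EUR/NZD = 1.4814

1 EUR × 10.140 = 10.14 SEK
10.14 SEK ÷ 6.8447 = 1.48144 NZD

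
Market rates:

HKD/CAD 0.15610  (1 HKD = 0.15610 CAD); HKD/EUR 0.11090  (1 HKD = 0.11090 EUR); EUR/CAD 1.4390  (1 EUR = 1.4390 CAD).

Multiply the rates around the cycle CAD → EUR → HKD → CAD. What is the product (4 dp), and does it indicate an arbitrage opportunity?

0.9782 (arbitrage exists)

Around CAD → EUR → HKD → CAD: 1 ÷ 1.4390 ÷ 0.11090 × 0.15610 = 0.978161
Product < 1; profitable direction is CAD → HKD → EUR → CAD.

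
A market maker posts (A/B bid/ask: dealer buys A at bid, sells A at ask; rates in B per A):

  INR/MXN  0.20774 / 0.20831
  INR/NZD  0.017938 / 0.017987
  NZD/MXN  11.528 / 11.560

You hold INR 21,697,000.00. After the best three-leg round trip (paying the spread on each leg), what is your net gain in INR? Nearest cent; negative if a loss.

Net result: INR -19,796.86 (no profitable arbitrage after spreads)

Best loop INR → MXN → NZD → INR:
INR 21,697,000.00 × 0.20774 (sell INR at bid) = MXN 4,507,334.78
MXN 4,507,334.78 ÷ 11.560 (buy NZD at ask) = NZD 389,907.85
NZD 389,907.85 ÷ 0.017987 (buy INR at ask) = INR 21,677,203.14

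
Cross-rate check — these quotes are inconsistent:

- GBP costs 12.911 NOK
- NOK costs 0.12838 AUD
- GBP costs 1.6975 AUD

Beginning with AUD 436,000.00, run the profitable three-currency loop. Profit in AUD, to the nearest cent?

Profit: AUD 10,518.05

Profitable loop is AUD → NOK → GBP → AUD:
AUD 436,000.00 ÷ 0.12838 = NOK 3,396,167.63
NOK 3,396,167.63 ÷ 12.911 = GBP 263,044.51
GBP 263,044.51 × 1.6975 = AUD 446,518.05
Profit = AUD 446,518.05 − AUD 436,000.00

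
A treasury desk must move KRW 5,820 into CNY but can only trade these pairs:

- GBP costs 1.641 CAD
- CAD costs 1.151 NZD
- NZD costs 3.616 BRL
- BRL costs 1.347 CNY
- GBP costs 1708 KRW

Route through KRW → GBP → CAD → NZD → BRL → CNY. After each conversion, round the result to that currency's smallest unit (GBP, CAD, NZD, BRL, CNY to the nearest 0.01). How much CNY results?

CNY 31.41

KRW 5,820 ÷ 1708 = GBP 3.41
GBP 3.41 × 1.641 = CAD 5.60
CAD 5.60 × 1.151 = NZD 6.45
NZD 6.45 × 3.616 = BRL 23.32
BRL 23.32 × 1.347 = CNY 31.41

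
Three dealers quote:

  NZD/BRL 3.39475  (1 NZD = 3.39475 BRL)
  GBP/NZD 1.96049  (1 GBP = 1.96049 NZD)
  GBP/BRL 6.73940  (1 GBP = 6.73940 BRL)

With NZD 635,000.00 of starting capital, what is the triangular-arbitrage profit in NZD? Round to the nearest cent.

Profitable loop is NZD → GBP → BRL → NZD:
NZD 635,000.00 ÷ 1.96049 = GBP 323,898.62
GBP 323,898.62 × 6.73940 = BRL 2,182,882.34
BRL 2,182,882.34 ÷ 3.39475 = NZD 643,017.11
Profit = NZD 643,017.11 − NZD 635,000.00

Profit: NZD 8,017.11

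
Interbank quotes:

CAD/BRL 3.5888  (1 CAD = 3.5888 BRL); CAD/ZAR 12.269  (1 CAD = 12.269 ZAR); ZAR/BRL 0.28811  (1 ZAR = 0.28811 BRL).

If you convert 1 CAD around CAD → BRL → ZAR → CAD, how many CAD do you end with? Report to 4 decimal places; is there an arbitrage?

Around CAD → BRL → ZAR → CAD: 1 × 3.5888 ÷ 0.28811 ÷ 12.269 = 1.015270
Product > 1; profitable direction is CAD → BRL → ZAR → CAD.

1.0153 (arbitrage exists)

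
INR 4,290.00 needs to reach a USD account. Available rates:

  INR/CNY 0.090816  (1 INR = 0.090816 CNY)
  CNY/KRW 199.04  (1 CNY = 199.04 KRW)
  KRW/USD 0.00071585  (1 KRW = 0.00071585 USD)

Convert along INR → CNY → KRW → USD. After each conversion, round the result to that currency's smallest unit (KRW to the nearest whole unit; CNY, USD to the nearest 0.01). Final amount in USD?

INR 4,290.00 × 0.090816 = CNY 389.60
CNY 389.60 × 199.04 = KRW 77,546
KRW 77,546 × 0.00071585 = USD 55.51

USD 55.51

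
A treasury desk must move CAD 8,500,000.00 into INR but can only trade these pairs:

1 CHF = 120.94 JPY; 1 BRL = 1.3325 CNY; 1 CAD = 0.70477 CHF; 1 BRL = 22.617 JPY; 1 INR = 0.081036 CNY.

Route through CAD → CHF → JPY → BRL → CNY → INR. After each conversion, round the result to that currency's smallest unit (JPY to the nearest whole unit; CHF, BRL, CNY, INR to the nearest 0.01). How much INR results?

INR 526,732,993.85

CAD 8,500,000.00 × 0.70477 = CHF 5,990,545.00
CHF 5,990,545.00 × 120.94 = JPY 724,496,512
JPY 724,496,512 ÷ 22.617 = BRL 32,033,271.96
BRL 32,033,271.96 × 1.3325 = CNY 42,684,334.89
CNY 42,684,334.89 ÷ 0.081036 = INR 526,732,993.85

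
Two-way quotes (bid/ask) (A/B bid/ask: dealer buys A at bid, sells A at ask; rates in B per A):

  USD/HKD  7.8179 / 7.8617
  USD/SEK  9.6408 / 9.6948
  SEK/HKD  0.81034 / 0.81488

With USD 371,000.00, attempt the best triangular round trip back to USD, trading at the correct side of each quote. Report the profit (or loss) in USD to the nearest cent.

Net result: USD -2,330.01 (no profitable arbitrage after spreads)

Best loop USD → SEK → HKD → USD:
USD 371,000.00 × 9.6408 (sell USD at bid) = SEK 3,576,736.80
SEK 3,576,736.80 × 0.81034 (sell SEK at bid) = HKD 2,898,372.90
HKD 2,898,372.90 ÷ 7.8617 (buy USD at ask) = USD 368,669.99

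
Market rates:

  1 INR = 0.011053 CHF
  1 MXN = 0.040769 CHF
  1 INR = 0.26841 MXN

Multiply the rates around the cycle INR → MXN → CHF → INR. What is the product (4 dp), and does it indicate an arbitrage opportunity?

Around INR → MXN → CHF → INR: 1 × 0.26841 × 0.040769 ÷ 0.011053 = 0.990031
Product < 1; profitable direction is INR → CHF → MXN → INR.

0.9900 (arbitrage exists)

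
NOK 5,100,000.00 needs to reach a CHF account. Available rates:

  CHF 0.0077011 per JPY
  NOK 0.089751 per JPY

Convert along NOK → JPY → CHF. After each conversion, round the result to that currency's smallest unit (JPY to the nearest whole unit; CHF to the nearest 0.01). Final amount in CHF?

NOK 5,100,000.00 ÷ 0.089751 = JPY 56,823,879
JPY 56,823,879 × 0.0077011 = CHF 437,606.37

CHF 437,606.37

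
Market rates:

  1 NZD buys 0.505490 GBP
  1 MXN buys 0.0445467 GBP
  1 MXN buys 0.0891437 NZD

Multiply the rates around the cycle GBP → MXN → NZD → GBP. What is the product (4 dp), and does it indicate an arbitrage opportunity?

Around GBP → MXN → NZD → GBP: 1 ÷ 0.0445467 × 0.0891437 × 0.505490 = 1.011551
Product > 1; profitable direction is GBP → MXN → NZD → GBP.

1.0116 (arbitrage exists)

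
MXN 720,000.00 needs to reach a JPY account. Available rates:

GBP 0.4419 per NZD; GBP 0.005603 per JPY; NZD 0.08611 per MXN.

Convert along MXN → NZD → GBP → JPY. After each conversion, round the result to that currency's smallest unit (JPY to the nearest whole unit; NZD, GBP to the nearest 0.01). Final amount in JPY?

MXN 720,000.00 × 0.08611 = NZD 61,999.20
NZD 61,999.20 × 0.4419 = GBP 27,397.45
GBP 27,397.45 ÷ 0.005603 = JPY 4,889,782

JPY 4,889,782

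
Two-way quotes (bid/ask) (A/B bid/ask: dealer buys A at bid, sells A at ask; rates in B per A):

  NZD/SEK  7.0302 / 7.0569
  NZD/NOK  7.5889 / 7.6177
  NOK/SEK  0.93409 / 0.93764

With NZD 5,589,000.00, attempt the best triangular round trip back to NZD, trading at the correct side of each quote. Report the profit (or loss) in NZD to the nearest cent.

Best loop NZD → NOK → SEK → NZD:
NZD 5,589,000.00 × 7.5889 (sell NZD at bid) = NOK 42,414,362.10
NOK 42,414,362.10 × 0.93409 (sell NOK at bid) = SEK 39,618,831.49
SEK 39,618,831.49 ÷ 7.0569 (buy NZD at ask) = NZD 5,614,197.66

Net profit: NZD 25,197.66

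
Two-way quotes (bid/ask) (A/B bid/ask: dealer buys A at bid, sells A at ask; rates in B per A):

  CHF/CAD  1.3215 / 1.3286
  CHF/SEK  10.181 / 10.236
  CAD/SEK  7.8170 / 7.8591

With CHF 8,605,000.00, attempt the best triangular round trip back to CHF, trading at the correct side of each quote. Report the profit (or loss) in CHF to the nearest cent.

Net profit: CHF 79,161.21

Best loop CHF → CAD → SEK → CHF:
CHF 8,605,000.00 × 1.3215 (sell CHF at bid) = CAD 11,371,507.50
CAD 11,371,507.50 × 7.8170 (sell CAD at bid) = SEK 88,891,074.13
SEK 88,891,074.13 ÷ 10.236 (buy CHF at ask) = CHF 8,684,161.21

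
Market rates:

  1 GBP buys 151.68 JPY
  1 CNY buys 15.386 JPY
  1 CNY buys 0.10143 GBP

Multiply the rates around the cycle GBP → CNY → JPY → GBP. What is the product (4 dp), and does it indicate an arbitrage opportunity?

1.0001 (no arbitrage)

Around GBP → CNY → JPY → GBP: 1 ÷ 0.10143 × 15.386 ÷ 151.68 = 1.000071
Product ≈ 1 (deviation 0.007%, within rounding noise).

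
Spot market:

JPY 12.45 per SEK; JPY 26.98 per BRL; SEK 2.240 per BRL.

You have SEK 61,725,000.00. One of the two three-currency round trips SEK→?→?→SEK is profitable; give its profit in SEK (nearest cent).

Profitable loop is SEK → JPY → BRL → SEK:
SEK 61,725,000.00 × 12.45 = JPY 768,476,250
JPY 768,476,250 ÷ 26.98 = BRL 28,483,181.99
BRL 28,483,181.99 × 2.240 = SEK 63,802,327.65
Profit = SEK 63,802,327.65 − SEK 61,725,000.00

Profit: SEK 2,077,327.65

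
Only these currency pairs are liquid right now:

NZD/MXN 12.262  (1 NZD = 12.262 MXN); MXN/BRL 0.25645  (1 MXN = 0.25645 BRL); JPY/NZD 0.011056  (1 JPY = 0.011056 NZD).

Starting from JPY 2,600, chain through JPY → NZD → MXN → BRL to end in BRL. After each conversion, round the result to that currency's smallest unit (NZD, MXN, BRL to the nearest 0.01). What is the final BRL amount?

BRL 90.41

JPY 2,600 × 0.011056 = NZD 28.75
NZD 28.75 × 12.262 = MXN 352.53
MXN 352.53 × 0.25645 = BRL 90.41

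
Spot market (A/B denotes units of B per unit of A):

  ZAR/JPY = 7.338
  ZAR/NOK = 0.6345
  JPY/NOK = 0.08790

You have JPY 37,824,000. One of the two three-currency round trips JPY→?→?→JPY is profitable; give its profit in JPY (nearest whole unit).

Profitable loop is JPY → NOK → ZAR → JPY:
JPY 37,824,000 × 0.08790 = NOK 3,324,729.60
NOK 3,324,729.60 ÷ 0.6345 = ZAR 5,239,920.57
ZAR 5,239,920.57 × 7.338 = JPY 38,450,537
Profit = JPY 38,450,537 − JPY 37,824,000

Profit: JPY 626,537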